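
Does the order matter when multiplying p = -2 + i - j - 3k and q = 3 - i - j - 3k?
Yes: pq = -15 + 5i + 5j - 5k ≠ -15 + 5i - 7j - k = qp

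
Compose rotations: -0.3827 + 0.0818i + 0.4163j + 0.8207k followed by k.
-0.8207 - 0.4163i + 0.0818j - 0.3827k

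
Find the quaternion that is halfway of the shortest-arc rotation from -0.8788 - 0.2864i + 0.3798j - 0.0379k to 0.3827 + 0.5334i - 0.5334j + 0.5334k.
-0.6818 - 0.4431i + 0.4935j - 0.3088k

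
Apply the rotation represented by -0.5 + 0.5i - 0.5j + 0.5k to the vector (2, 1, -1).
(-1, -2, -1)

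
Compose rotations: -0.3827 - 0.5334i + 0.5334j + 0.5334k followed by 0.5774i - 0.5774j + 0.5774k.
0.308 - 0.8369i - 0.395j - 0.221k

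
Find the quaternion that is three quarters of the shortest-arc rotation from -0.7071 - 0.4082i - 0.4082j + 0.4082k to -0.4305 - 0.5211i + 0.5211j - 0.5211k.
-0.6437 - 0.6167i + 0.3204j - 0.3204k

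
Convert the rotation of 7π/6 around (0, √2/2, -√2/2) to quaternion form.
-0.2588 + 0.683j - 0.683k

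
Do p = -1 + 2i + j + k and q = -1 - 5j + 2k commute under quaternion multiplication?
No: pq = 4 + 5i - 13k ≠ 4 - 9i + 8j + 7k = qp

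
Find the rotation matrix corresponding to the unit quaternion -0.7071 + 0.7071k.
[[0, 1, 0], [-1, 0, 0], [0, 0, 1]]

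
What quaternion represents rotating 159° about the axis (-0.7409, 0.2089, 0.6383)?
0.1822 - 0.7285i + 0.2054j + 0.6276k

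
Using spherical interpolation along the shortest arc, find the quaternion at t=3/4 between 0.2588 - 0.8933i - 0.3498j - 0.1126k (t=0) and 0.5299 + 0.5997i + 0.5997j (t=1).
-0.3497 - 0.7353i - 0.5797j - 0.0322k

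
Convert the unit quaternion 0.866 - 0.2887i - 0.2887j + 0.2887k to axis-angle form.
axis = (-√3/3, -√3/3, √3/3), θ = π/3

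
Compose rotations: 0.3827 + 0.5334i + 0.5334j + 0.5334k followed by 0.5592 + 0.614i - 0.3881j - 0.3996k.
0.3067 + 0.5394i - 0.3909j + 0.6799k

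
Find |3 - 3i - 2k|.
√22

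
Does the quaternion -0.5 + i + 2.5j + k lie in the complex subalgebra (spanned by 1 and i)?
No. The quaternion -0.5 + i + 2.5j + k has j-coefficient y = 2.5 and k-coefficient z = 1, not both zero, so it does not lie in the complex subalgebra spanned by 1 and i.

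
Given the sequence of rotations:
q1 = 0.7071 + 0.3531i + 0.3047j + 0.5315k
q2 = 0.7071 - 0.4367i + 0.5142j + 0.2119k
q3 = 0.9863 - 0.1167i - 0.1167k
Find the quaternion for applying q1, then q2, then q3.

q2 · q1 = 0.3849 + 0.1496i + 0.886j + 0.211k
q3 · q2 · q1 = 0.4217 + 0.206i + 0.881j + 0.0598k
0.4217 + 0.206i + 0.881j + 0.0598k


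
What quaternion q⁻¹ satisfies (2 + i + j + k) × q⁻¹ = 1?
0.2857 - 0.1429i - 0.1429j - 0.1429k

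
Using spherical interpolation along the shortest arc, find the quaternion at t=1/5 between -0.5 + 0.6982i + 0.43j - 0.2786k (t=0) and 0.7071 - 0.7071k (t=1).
-0.6578 + 0.6396i + 0.3939j - 0.0555k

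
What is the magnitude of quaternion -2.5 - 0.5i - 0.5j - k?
2.784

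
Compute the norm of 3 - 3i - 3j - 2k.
√31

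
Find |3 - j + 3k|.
√19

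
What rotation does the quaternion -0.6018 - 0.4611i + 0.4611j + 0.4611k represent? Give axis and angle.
axis = (-√3/3, √3/3, √3/3), θ = 254°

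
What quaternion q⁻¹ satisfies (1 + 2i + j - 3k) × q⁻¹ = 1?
0.0667 - 0.1333i - 0.0667j + 0.2k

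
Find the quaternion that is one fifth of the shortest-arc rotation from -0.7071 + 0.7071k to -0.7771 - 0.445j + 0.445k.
-0.7379 - 0.0931j + 0.6684k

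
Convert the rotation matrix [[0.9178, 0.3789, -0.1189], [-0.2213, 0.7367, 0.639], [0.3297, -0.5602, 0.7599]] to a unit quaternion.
0.9239 - 0.3245i - 0.1214j - 0.1624k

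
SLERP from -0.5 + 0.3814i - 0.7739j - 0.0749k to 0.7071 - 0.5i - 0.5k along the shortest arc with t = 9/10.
-0.7203 + 0.5127i - 0.0931j + 0.4578k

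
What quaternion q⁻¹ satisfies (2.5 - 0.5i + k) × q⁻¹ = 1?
0.3333 + 0.0667i - 0.1333k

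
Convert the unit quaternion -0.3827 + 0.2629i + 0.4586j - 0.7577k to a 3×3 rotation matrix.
[[-0.5688, -0.3388, -0.7494], [0.8211, -0.2865, -0.4937], [-0.0474, -0.8962, 0.4411]]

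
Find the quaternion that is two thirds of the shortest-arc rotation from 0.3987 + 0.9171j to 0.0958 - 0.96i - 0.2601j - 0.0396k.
0.102 + 0.7752i + 0.6226j + 0.032k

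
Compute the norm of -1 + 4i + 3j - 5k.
√51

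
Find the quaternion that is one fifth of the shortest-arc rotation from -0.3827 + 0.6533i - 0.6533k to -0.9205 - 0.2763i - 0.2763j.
-0.6073 + 0.5191i - 0.0774j - 0.5965k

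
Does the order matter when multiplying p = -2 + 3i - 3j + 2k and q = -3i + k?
Yes: pq = 7 + 3i - 9j - 11k ≠ 7 + 9i + 9j + 7k = qp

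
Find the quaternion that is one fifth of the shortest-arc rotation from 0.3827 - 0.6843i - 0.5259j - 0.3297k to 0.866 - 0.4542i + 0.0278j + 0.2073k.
0.5282 - 0.688i - 0.4405j - 0.2317k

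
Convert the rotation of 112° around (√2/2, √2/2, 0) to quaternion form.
0.5592 + 0.5862i + 0.5862j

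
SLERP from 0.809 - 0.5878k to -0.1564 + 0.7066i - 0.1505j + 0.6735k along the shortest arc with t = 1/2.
0.5533 - 0.4049i + 0.0862j - 0.7228k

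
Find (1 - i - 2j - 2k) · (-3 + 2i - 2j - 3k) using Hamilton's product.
-11 + 7i - 3j + 9k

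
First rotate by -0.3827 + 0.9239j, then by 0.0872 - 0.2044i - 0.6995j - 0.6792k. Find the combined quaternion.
0.6129 + 0.7057i + 0.3483j + 0.0711k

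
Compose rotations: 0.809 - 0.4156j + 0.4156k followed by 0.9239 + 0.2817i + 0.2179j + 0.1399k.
0.7799 + 0.3766i - 0.3248j + 0.3801k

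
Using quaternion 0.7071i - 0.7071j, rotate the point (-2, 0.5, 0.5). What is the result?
(-0.5, 2, -0.5)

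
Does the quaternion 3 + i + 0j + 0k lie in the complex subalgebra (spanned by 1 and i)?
Yes. The quaternion 3 + i has j- and k-coefficients y = z = 0, so it lies in the complex subalgebra spanned by 1 and i.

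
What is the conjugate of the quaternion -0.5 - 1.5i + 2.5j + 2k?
-0.5 + 1.5i - 2.5j - 2k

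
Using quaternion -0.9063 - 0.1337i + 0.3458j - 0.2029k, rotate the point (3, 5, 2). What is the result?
(-1.411, 4.47, 4.003)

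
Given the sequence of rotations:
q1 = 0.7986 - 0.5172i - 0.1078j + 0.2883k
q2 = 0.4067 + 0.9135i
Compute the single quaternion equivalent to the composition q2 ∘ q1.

q2 · q1 = 0.7973 + 0.5192i - 0.3072j + 0.0188k
0.7973 + 0.5192i - 0.3072j + 0.0188k


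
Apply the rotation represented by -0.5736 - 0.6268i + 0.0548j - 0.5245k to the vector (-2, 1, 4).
(0.821, -4.508, 0.054)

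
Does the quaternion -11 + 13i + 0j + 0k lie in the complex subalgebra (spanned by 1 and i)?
Yes. The quaternion -11 + 13i has j- and k-coefficients y = z = 0, so it lies in the complex subalgebra spanned by 1 and i.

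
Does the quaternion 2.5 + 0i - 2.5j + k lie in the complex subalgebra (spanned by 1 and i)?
No. The quaternion 2.5 - 2.5j + k has j-coefficient y = -2.5 and k-coefficient z = 1, not both zero, so it does not lie in the complex subalgebra spanned by 1 and i.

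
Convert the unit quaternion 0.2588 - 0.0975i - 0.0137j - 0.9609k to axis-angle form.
axis = (-0.1009, -0.0142, -0.9948), θ = 5π/6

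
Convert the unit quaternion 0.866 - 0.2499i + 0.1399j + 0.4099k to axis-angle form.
axis = (-0.4998, 0.2798, 0.8197), θ = π/3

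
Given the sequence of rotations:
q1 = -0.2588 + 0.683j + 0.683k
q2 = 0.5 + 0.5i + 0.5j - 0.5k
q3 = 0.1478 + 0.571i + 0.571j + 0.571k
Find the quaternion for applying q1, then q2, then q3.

q2 · q1 = -0.1294 + 0.5536i - 0.1294j + 0.8124k
q3 · q2 · q1 = -0.7252 + 0.5457i - 0.2408j - 0.3438k
-0.7252 + 0.5457i - 0.2408j - 0.3438k


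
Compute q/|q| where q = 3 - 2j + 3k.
0.6396 - 0.4264j + 0.6396k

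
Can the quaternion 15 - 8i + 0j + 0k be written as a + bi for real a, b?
Yes. The quaternion 15 - 8i has j- and k-coefficients y = z = 0, so it lies in the complex subalgebra spanned by 1 and i.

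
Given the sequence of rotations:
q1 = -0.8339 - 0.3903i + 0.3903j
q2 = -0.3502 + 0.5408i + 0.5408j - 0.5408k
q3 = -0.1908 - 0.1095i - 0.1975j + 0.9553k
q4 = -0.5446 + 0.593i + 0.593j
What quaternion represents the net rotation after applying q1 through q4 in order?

q2 · q1 = 0.292 - 0.1032i - 0.3766j + 0.8731k
q3 · q2 · q1 = -0.9755 + 0.175i + 0.0112j + 0.1332k
q4 · q3 · q2 · q1 = 0.4208 - 0.5948i - 0.6636j - 0.1697k
0.4208 - 0.5948i - 0.6636j - 0.1697k


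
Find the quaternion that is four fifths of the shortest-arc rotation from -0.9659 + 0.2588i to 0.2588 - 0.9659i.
-0.454 + 0.891i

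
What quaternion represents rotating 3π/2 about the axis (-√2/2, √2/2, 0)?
-0.7071 - 0.5i + 0.5j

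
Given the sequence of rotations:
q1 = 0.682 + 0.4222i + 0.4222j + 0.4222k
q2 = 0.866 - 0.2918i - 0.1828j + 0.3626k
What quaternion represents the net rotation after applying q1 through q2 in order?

q2 · q1 = 0.6379 - 0.0637i + 0.5172j + 0.5669k
0.6379 - 0.0637i + 0.5172j + 0.5669k


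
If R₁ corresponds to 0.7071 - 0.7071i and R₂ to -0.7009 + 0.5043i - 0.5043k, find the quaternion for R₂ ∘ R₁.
-0.139 + 0.8522i + 0.3566j - 0.3566k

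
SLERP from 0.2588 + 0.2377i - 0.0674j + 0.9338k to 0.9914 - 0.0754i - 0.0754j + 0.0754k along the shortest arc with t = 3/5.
0.8432 + 0.066i - 0.0882j + 0.5262k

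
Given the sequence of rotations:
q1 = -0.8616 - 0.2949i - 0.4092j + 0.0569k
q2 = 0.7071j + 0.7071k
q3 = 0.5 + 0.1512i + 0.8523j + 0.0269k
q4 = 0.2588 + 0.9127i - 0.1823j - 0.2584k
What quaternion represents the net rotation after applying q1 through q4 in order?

q2 · q1 = 0.2491 + 0.3296i - 0.8178j - 0.4007k
q3 · q2 · q1 = 0.7825 - 0.1171i - 0.1271j - 0.5982k
q4 · q3 · q2 · q1 = 0.1316 + 0.7601i + 0.4007j - 0.4944k
0.1316 + 0.7601i + 0.4007j - 0.4944k


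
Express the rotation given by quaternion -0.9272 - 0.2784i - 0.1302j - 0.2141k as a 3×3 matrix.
[[0.8744, -0.3245, 0.3607], [0.4695, 0.7533, -0.4605], [-0.1222, 0.572, 0.8111]]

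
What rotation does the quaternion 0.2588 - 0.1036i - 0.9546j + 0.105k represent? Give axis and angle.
axis = (-0.1073, -0.9883, 0.1087), θ = 5π/6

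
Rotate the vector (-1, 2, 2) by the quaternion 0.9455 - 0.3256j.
(-2.019, 2, 0.96)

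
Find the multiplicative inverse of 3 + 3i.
0.1667 - 0.1667i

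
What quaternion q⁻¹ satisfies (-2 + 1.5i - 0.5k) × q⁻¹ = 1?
-0.3077 - 0.2308i + 0.0769k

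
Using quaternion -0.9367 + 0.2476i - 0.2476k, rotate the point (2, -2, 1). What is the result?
(2.56, -0.118, 1.56)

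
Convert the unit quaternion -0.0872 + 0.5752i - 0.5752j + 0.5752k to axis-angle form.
axis = (√3/3, -√3/3, √3/3), θ = 190°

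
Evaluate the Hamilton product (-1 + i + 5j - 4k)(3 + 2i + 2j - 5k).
-35 - 16i + 10j - 15k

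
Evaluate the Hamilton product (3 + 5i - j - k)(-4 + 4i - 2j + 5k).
-29 - 15i - 31j + 13k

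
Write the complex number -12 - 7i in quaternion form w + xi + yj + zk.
-12 - 7i + 0j + 0k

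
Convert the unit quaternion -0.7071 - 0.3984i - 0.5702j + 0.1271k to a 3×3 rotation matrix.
[[0.3174, 0.6341, 0.7051], [0.2746, 0.6502, -0.7084], [-0.9077, 0.4185, 0.0323]]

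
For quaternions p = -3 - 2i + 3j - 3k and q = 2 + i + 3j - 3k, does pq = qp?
No: pq = -22 - 7i - 12j - 6k ≠ -22 - 7i + 6j + 12k = qp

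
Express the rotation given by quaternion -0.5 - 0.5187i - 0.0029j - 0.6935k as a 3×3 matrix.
[[0.0381, -0.6905, 0.7223], [0.6965, -0.5, -0.5147], [0.7165, 0.5227, 0.4619]]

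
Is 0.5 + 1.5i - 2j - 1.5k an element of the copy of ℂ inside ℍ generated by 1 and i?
No. The quaternion 0.5 + 1.5i - 2j - 1.5k has j-coefficient y = -2 and k-coefficient z = -1.5, not both zero, so it does not lie in the complex subalgebra spanned by 1 and i.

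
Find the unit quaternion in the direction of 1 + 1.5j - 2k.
0.3714 + 0.5571j - 0.7428k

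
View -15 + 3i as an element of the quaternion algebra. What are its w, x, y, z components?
-15 + 3i + 0j + 0k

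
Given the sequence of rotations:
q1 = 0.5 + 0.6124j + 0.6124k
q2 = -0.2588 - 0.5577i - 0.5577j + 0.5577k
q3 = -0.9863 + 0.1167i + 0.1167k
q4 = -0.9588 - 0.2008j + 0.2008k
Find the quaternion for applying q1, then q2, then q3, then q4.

q2 · q1 = -0.1294 - 0.9619i - 0.0958j - 0.2212k
q3 · q2 · q1 = 0.2657 + 0.9448i + 0.008j + 0.1919k
q4 · q3 · q2 · q1 = -0.2917 - 0.946i + 0.1287j + 0.0591k
-0.2917 - 0.946i + 0.1287j + 0.0591k


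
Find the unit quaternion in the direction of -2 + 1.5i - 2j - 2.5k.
-0.4924 + 0.3693i - 0.4924j - 0.6155k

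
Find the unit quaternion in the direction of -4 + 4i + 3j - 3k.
-0.5657 + 0.5657i + 0.4243j - 0.4243k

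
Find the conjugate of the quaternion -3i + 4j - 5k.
3i - 4j + 5k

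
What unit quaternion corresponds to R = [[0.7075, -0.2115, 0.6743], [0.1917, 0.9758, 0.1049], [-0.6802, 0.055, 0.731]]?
0.9239 - 0.0135i + 0.3665j + 0.1091k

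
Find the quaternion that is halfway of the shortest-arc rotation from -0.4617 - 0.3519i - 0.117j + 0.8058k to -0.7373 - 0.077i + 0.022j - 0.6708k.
0.1797 - 0.1793i - 0.0907j + 0.963k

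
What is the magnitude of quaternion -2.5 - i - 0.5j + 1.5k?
3.122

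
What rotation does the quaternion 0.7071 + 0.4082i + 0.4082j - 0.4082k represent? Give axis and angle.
axis = (√3/3, √3/3, -√3/3), θ = π/2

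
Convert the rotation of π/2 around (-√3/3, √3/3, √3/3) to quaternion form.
0.7071 - 0.4082i + 0.4082j + 0.4082k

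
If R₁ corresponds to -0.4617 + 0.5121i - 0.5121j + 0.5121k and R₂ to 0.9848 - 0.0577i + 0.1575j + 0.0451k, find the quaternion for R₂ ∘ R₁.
-0.3676 + 0.6347i - 0.5244j + 0.4324k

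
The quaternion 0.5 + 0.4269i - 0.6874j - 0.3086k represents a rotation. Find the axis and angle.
axis = (0.4929, -0.7937, -0.3563), θ = 2π/3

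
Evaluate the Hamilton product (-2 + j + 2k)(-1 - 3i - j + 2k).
-1 + 10i - 5j - 3k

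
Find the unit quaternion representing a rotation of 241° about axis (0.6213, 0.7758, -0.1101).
-0.5075 + 0.5353i + 0.6685j - 0.0949k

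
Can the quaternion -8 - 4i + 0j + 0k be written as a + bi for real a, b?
Yes. The quaternion -8 - 4i has j- and k-coefficients y = z = 0, so it lies in the complex subalgebra spanned by 1 and i.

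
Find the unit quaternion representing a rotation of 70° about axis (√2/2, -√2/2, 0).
0.8192 + 0.4056i - 0.4056j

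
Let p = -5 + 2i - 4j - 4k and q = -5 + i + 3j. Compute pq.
35 - 3i + j + 30k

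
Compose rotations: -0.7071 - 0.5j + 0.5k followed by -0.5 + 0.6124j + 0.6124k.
0.3535 + 0.6124i - 0.183j - 0.683k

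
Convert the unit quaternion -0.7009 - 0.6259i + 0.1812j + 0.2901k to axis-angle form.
axis = (-0.8775, 0.254, 0.4067), θ = 269°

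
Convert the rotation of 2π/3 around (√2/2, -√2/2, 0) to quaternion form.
0.5 + 0.6124i - 0.6124j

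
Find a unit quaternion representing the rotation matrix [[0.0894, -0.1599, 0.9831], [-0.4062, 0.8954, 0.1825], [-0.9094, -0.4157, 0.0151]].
0.7071 - 0.2115i + 0.6691j - 0.0871k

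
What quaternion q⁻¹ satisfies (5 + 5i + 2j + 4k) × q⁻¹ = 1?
0.0714 - 0.0714i - 0.0286j - 0.0571k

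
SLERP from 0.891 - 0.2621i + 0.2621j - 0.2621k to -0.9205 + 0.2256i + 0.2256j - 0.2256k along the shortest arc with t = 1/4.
0.9428 - 0.2651i + 0.143j - 0.143k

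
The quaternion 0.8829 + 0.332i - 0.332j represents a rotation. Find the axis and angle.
axis = (√2/2, -√2/2, 0), θ = 56°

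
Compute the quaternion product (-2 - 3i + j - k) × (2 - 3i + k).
-12 + i + 8j - k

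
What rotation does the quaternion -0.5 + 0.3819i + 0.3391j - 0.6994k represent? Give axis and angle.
axis = (0.441, 0.3916, -0.8076), θ = 4π/3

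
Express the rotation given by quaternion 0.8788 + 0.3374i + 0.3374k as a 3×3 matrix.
[[0.7723, -0.593, 0.2277], [0.593, 0.5446, -0.593], [0.2277, 0.593, 0.7723]]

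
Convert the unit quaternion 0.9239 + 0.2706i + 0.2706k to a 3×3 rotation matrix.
[[0.8536, -0.5, 0.1464], [0.5, 0.7071, -0.5], [0.1464, 0.5, 0.8536]]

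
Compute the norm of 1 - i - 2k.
√6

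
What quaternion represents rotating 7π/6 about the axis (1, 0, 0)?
-0.2588 + 0.9659i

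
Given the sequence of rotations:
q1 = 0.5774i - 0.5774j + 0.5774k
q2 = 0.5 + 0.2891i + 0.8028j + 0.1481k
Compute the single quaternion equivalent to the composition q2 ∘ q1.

q2 · q1 = 0.2111 + 0.8377i - 0.3701j - 0.3418k
0.2111 + 0.8377i - 0.3701j - 0.3418k


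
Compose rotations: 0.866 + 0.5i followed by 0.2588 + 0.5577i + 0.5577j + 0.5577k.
-0.0547 + 0.6124i + 0.7618j + 0.2041k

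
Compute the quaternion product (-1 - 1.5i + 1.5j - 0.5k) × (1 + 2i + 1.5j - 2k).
-1.25 - 5.75i - 4j - 3.75k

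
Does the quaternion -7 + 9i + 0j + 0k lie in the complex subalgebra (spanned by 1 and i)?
Yes. The quaternion -7 + 9i has j- and k-coefficients y = z = 0, so it lies in the complex subalgebra spanned by 1 and i.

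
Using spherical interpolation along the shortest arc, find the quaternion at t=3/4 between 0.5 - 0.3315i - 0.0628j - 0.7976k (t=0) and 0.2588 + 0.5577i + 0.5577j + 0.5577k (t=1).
-0.0625 - 0.5499i - 0.4707j - 0.6872k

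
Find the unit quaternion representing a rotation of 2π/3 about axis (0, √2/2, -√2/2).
0.5 + 0.6124j - 0.6124k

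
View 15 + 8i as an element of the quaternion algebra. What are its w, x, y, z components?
15 + 8i + 0j + 0k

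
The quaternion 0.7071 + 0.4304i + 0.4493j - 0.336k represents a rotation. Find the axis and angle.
axis = (0.6087, 0.6354, -0.4752), θ = π/2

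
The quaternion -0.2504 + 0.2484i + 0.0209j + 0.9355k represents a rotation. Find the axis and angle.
axis = (0.2566, 0.0216, 0.9663), θ = 209°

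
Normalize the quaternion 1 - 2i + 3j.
0.2673 - 0.5345i + 0.8018j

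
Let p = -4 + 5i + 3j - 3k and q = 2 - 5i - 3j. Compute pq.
26 + 21i + 33j - 6k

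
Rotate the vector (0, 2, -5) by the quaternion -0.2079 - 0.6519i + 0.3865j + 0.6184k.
(4.341, -2.264, 2.242)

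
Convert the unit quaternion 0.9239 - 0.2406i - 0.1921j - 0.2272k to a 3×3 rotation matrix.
[[0.823, 0.5123, -0.2456], [-0.3274, 0.781, 0.5319], [0.4643, -0.3573, 0.8104]]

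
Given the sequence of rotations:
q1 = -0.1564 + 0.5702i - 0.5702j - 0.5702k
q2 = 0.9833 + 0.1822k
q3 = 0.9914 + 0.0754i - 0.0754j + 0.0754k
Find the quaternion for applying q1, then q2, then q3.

q2 · q1 = -0.0499 + 0.6646i - 0.4568j - 0.5892k
q3 · q2 · q1 = -0.0896 + 0.734i - 0.3546j - 0.5722k
-0.0896 + 0.734i - 0.3546j - 0.5722k


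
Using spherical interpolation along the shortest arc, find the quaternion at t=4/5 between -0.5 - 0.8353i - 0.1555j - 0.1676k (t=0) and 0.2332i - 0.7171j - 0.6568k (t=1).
-0.152 - 0.0337i - 0.7246j - 0.6713k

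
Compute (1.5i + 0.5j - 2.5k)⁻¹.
-0.1714i - 0.0571j + 0.2857k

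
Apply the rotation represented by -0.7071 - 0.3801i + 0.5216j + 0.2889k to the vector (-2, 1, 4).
(-4.395, 1.21, 0.471)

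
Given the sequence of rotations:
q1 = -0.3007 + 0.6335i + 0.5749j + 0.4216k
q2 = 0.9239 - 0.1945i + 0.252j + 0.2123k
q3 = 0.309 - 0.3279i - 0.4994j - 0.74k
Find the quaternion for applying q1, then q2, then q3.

q2 · q1 = -0.389 + 0.628i + 0.6719j + 0.0542k
q3 · q2 · q1 = 0.4614 + 0.7917i - 0.0451j + 0.3979k
0.4614 + 0.7917i - 0.0451j + 0.3979k


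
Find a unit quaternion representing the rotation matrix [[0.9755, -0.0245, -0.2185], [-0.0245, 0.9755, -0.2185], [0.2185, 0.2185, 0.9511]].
0.9877 + 0.1106i - 0.1106j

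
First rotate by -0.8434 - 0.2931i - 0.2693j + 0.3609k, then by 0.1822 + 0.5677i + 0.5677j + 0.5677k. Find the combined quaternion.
-0.0393 - 0.1744i - 0.8991j - 0.3995k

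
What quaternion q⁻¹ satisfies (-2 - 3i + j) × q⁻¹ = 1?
-0.1429 + 0.2143i - 0.0714j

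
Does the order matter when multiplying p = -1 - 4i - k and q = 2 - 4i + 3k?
Yes: pq = -15 - 4i + 16j - 5k ≠ -15 - 4i - 16j - 5k = qp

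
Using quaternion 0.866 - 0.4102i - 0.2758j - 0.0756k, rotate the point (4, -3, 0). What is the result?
(2.274, -1.575, 4.165)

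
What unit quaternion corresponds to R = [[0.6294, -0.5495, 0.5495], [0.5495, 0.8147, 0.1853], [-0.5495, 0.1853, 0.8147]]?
0.9026 + 0.3044j + 0.3044k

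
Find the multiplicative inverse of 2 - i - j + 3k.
0.1333 + 0.0667i + 0.0667j - 0.2k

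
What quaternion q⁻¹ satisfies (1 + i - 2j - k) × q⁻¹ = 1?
0.1429 - 0.1429i + 0.2857j + 0.1429k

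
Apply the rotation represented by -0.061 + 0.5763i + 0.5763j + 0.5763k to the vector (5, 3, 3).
(2.343, 4.188, 4.469)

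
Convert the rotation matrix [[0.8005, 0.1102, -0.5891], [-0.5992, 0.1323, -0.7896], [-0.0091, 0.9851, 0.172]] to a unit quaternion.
0.7254 + 0.6116i - 0.1999j - 0.2445k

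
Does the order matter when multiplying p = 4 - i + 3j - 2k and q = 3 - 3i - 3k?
Yes: pq = 3 - 24i + 12j - 9k ≠ 3 - 6i + 6j - 27k = qp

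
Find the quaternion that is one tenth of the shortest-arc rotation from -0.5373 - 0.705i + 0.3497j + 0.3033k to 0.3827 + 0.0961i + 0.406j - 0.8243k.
-0.5562 - 0.6781i + 0.2786j + 0.3914k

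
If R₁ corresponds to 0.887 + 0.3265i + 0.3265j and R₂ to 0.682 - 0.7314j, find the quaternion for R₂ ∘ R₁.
0.8437 + 0.2227i - 0.4261j + 0.2388k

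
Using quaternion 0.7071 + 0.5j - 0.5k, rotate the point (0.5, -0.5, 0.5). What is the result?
(0, -0.854, 0.146)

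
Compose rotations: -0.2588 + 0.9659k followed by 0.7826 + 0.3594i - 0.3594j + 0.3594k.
-0.5497 - 0.4402i - 0.2541j + 0.6629k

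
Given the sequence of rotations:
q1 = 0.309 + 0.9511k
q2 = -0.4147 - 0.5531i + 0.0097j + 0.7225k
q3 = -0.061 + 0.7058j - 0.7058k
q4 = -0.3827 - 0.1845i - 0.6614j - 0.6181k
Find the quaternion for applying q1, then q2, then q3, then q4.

q2 · q1 = -0.8153 - 0.1617i + 0.5291j - 0.1712k
q3 · q2 · q1 = -0.4445 + 0.2625i - 0.4936j + 0.7k
q4 · q3 · q2 · q1 = 0.3247 - 0.7865i + 0.4498j + 0.2715k
0.3247 - 0.7865i + 0.4498j + 0.2715k


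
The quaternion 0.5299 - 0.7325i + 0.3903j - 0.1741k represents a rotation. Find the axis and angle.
axis = (-0.8637, 0.4602, -0.2053), θ = 116°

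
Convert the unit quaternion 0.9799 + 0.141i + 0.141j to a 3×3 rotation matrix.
[[0.9602, 0.0398, 0.2763], [0.0398, 0.9602, -0.2763], [-0.2763, 0.2763, 0.9205]]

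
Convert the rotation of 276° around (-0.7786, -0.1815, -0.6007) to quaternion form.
-0.7431 - 0.521i - 0.1214j - 0.4019k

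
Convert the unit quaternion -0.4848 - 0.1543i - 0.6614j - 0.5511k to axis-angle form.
axis = (-0.1764, -0.7562, -0.6301), θ = 238°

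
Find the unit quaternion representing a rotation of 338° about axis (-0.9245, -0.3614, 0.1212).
-0.9816 - 0.1764i - 0.069j + 0.0231k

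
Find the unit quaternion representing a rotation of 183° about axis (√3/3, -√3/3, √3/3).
-0.0262 + 0.5772i - 0.5772j + 0.5772k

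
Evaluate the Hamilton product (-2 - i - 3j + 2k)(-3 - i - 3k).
11 + 14i + 4j - 3k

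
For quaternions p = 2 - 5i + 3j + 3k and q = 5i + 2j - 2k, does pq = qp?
No: pq = 25 - 2i + 9j - 29k ≠ 25 + 22i - j + 21k = qp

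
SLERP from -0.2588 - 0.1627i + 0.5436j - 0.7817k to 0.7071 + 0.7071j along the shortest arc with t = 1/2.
0.2892 - 0.105i + 0.8069j - 0.5043k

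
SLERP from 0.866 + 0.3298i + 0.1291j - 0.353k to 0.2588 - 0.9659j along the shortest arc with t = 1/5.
0.8791 + 0.3061i - 0.1617j - 0.3276k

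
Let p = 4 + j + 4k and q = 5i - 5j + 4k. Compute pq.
-11 + 44i + 11k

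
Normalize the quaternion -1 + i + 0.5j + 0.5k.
-0.6325 + 0.6325i + 0.3162j + 0.3162k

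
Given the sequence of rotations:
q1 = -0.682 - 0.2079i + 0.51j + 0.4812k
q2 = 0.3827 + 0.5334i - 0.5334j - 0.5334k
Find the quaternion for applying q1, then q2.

q2 · q1 = 0.3786 - 0.428i + 0.4132j + 0.7091k
0.3786 - 0.428i + 0.4132j + 0.7091k


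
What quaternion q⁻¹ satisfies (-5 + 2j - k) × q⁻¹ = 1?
-0.1667 - 0.0667j + 0.0333k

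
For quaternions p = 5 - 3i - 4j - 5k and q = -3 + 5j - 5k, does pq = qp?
No: pq = -20 + 54i + 22j - 25k ≠ -20 - 36i + 52j + 5k = qp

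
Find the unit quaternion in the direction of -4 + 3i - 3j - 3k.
-0.61 + 0.4575i - 0.4575j - 0.4575k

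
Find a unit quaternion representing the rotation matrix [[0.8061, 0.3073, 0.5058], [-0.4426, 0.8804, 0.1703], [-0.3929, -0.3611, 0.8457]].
0.9397 - 0.1414i + 0.2391j - 0.1995k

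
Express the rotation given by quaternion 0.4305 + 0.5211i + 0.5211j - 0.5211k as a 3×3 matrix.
[[-0.0862, 0.9918, -0.0944], [0.0944, -0.0862, -0.9918], [-0.9918, -0.0944, -0.0862]]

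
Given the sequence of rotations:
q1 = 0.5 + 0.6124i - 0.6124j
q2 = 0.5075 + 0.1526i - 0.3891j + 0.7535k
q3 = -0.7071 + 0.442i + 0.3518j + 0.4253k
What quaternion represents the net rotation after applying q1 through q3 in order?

q2 · q1 = -0.078 + 0.8485i - 0.0439j + 0.5216k
q3 · q2 · q1 = -0.5263 - 0.4323i + 0.1339j - 0.7199k
-0.5263 - 0.4323i + 0.1339j - 0.7199k


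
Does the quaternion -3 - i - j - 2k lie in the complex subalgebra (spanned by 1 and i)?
No. The quaternion -3 - i - j - 2k has j-coefficient y = -1 and k-coefficient z = -2, not both zero, so it does not lie in the complex subalgebra spanned by 1 and i.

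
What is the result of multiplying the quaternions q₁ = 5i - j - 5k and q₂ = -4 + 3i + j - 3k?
-29 - 12i + 4j + 28k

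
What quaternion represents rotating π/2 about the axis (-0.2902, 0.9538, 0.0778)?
0.7071 - 0.2052i + 0.6744j + 0.055k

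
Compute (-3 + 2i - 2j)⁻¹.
-0.1765 - 0.1176i + 0.1176j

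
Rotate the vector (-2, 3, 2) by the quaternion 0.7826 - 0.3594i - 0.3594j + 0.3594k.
(-3.521, 0.417, -2.104)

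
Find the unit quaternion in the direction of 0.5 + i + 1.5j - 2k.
0.1826 + 0.3651i + 0.5477j - 0.7303k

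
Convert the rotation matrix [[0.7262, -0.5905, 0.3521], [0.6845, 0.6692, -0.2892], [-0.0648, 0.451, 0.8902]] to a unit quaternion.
0.9063 + 0.2042i + 0.115j + 0.3517k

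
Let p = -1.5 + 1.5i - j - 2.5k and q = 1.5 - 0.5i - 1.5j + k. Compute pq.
-0.5 - 1.75i + 0.5j - 8k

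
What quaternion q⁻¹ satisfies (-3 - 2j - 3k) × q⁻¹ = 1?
-0.1364 + 0.0909j + 0.1364k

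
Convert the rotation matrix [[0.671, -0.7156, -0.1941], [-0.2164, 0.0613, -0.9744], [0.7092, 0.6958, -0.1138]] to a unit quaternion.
0.6361 + 0.6564i - 0.355j + 0.1962k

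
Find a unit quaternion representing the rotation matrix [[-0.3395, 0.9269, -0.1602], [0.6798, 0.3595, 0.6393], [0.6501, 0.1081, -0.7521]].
-0.2588 + 0.5131i + 0.7828j + 0.2387k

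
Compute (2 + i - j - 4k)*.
2 - i + j + 4k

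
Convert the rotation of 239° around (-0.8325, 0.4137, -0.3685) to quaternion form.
-0.4924 - 0.7246i + 0.3601j - 0.3207k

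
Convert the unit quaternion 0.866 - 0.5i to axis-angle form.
axis = (-1, 0, 0), θ = π/3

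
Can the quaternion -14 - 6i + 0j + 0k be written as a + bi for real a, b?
Yes. The quaternion -14 - 6i has j- and k-coefficients y = z = 0, so it lies in the complex subalgebra spanned by 1 and i.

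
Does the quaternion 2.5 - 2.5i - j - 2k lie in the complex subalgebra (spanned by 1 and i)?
No. The quaternion 2.5 - 2.5i - j - 2k has j-coefficient y = -1 and k-coefficient z = -2, not both zero, so it does not lie in the complex subalgebra spanned by 1 and i.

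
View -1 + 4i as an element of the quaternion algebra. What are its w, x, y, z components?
-1 + 4i + 0j + 0k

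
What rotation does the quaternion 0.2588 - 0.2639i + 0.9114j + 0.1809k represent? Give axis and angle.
axis = (-0.2732, 0.9435, 0.1873), θ = 5π/6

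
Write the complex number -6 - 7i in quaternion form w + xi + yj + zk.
-6 - 7i + 0j + 0k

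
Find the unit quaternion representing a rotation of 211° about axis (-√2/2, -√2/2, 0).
-0.2672 - 0.6814i - 0.6814j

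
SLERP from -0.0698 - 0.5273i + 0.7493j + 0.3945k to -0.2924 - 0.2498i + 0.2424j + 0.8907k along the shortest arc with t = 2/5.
-0.1738 - 0.4504i + 0.5905j + 0.6468k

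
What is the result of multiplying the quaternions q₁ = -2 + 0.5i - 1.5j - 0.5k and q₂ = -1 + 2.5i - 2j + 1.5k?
-1.5 - 8.75i + 3.5j + 0.25k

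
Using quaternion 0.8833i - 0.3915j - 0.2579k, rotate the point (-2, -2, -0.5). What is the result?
(0.49, 2.669, 0.941)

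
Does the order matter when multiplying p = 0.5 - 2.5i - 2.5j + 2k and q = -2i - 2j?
Yes: pq = -10 + 3i - 5j ≠ -10 - 5i + 3j = qp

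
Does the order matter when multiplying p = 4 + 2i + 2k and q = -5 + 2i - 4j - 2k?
Yes: pq = -20 + 6i - 8j - 26k ≠ -20 - 10i - 24j - 10k = qp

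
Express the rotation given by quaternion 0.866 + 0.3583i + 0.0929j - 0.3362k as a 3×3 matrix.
[[0.7567, 0.6489, -0.08], [-0.5157, 0.5172, -0.683], [-0.4018, 0.5581, 0.726]]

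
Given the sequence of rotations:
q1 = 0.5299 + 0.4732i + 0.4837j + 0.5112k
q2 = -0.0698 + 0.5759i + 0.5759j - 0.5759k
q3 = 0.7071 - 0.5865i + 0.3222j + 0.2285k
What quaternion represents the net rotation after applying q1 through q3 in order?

q2 · q1 = -0.2937 + 0.8451i - 0.2955j - 0.3348k
q3 · q2 · q1 = 0.4597 + 0.7295i - 0.3068j - 0.4028k
0.4597 + 0.7295i - 0.3068j - 0.4028k


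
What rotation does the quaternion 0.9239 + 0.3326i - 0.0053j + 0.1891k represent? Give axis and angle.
axis = (0.8692, -0.0139, 0.4942), θ = π/4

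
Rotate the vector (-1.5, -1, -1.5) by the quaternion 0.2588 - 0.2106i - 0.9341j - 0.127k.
(1.352, -1.89, 0.317)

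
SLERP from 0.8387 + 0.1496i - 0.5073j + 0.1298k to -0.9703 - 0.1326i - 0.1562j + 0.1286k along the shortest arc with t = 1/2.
0.9704 + 0.1514i - 0.1883j + 0.0006k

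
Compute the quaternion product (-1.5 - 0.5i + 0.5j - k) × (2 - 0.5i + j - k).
-4.75 + 0.25i - 0.5j - 0.75k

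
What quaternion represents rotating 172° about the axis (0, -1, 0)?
0.0698 - 0.9976j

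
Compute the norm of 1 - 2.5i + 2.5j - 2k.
4.183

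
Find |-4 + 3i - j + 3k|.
√35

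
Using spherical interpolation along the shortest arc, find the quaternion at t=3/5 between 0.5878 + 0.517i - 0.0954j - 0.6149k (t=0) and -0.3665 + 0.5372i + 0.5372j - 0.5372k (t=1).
0.0327 + 0.641i + 0.3349j - 0.6899k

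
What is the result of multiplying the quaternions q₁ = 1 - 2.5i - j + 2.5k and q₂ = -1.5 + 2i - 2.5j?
1 + 12i + 4j + 4.5k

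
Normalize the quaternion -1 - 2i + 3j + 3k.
-0.2085 - 0.417i + 0.6255j + 0.6255k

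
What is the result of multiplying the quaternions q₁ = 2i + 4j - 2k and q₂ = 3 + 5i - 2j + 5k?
8 + 22i - 8j - 30k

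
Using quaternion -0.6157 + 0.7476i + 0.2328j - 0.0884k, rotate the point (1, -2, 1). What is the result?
(-0.021, 1.603, 1.852)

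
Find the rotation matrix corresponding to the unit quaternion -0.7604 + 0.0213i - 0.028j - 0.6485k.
[[0.1573, -0.9874, 0.015], [0.985, 0.158, 0.0687], [-0.0702, 0.0039, 0.9975]]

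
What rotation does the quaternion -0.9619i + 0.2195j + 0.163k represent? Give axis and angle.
axis = (-0.9619, 0.2195, 0.163), θ = π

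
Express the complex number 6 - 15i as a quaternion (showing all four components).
6 - 15i + 0j + 0k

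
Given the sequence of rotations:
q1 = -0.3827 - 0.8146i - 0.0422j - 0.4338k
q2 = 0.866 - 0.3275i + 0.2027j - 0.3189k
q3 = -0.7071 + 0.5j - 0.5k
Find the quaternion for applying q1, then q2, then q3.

q2 · q1 = -0.728 - 0.6815i + 0.0036j - 0.0747k
q3 · q2 · q1 = 0.4756 + 0.4463i - 0.0258j + 0.7576k
0.4756 + 0.4463i - 0.0258j + 0.7576k


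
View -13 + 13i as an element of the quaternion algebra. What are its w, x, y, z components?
-13 + 13i + 0j + 0k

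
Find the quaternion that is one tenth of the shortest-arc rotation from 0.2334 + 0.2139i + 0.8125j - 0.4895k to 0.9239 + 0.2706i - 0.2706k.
0.3362 + 0.2356i + 0.7656j - 0.4953k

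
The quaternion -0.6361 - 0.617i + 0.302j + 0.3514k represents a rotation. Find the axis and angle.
axis = (-0.7996, 0.3914, 0.4554), θ = 259°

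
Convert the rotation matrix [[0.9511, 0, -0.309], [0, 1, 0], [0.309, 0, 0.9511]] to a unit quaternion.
0.9877 - 0.1564j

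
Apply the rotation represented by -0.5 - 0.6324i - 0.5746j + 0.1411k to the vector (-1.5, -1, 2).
(-0.525, -2.628, -0.261)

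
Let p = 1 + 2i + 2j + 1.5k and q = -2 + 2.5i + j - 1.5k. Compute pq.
-6.75 - 6i + 3.75j - 7.5k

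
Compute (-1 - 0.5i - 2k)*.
-1 + 0.5i + 2k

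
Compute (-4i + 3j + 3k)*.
4i - 3j - 3k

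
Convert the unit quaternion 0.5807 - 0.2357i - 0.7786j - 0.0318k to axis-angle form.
axis = (-0.2895, -0.9564, -0.0391), θ = 109°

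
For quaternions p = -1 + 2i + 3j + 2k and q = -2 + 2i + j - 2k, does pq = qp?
No: pq = -1 - 14i + j - 6k ≠ -1 + 2i - 15j + 2k = qp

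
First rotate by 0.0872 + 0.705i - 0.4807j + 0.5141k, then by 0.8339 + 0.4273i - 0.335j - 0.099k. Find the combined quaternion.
-0.3387 + 0.4053i - 0.7195j + 0.4508k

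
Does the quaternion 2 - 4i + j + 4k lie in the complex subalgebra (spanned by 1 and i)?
No. The quaternion 2 - 4i + j + 4k has j-coefficient y = 1 and k-coefficient z = 4, not both zero, so it does not lie in the complex subalgebra spanned by 1 and i.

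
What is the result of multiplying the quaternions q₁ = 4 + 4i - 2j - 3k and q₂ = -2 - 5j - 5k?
-33 - 13i + 4j - 34k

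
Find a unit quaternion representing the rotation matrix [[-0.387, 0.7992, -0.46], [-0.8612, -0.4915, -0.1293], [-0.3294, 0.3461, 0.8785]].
-0.5 - 0.2377i + 0.0653j + 0.8302k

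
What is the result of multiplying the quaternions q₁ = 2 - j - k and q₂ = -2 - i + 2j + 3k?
1 - 3i + 7j + 7k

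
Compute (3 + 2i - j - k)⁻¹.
0.2 - 0.1333i + 0.0667j + 0.0667k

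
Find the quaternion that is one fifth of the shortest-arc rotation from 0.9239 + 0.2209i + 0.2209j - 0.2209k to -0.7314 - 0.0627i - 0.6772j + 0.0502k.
0.9068 + 0.1932i + 0.3224j - 0.1906k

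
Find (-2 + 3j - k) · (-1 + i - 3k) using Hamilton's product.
-1 - 11i - 4j + 4k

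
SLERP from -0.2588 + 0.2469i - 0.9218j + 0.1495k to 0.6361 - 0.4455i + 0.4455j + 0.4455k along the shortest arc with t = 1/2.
-0.4974 + 0.3848i - 0.7599j - 0.1645k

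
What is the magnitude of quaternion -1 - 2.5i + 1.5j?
3.082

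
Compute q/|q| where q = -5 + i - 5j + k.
-0.6934 + 0.1387i - 0.6934j + 0.1387k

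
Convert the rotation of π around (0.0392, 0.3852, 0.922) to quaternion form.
0.0392i + 0.3852j + 0.922k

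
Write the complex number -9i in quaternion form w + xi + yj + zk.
0 - 9i + 0j + 0k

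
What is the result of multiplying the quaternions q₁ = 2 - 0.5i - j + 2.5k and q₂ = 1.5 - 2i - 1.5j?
0.5 - i - 9.5j + 2.5k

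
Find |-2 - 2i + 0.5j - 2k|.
3.5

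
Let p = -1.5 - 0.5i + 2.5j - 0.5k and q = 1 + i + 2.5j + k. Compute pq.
-6.75 + 1.75i - 1.25j - 5.75k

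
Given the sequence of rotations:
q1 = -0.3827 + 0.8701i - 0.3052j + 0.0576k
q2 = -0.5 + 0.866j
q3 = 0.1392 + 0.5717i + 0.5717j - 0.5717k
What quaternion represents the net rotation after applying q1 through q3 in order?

q2 · q1 = 0.4557 - 0.3852i - 0.1788j - 0.7823k
q3 · q2 · q1 = -0.0614 - 0.3426i + 0.9031j - 0.2514k
-0.0614 - 0.3426i + 0.9031j - 0.2514k


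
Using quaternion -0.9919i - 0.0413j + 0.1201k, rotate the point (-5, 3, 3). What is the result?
(-5.308, -3.429, -1.752)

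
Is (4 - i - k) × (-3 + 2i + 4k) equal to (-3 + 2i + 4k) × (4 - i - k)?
No: pq = -6 + 11i + 2j + 19k ≠ -6 + 11i - 2j + 19k = qp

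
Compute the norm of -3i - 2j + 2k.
√17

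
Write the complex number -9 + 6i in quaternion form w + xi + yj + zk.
-9 + 6i + 0j + 0k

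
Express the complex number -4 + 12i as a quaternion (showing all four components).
-4 + 12i + 0j + 0k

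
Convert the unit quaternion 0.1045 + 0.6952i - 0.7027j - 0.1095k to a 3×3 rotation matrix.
[[-0.0116, -0.9541, -0.2991], [-0.9999, 0.0094, 0.0086], [-0.0054, 0.2992, -0.9542]]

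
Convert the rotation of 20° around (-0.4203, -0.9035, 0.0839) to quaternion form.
0.9848 - 0.073i - 0.1569j + 0.0146k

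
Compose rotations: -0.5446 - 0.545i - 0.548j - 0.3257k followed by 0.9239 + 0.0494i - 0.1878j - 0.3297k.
-0.6865 - 0.6499i - 0.2082j - 0.2508k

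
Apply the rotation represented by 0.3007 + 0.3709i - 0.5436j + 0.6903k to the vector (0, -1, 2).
(1.189, -1.719, 0.795)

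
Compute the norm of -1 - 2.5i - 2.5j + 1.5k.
3.969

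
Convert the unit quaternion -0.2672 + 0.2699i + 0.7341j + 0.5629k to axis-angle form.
axis = (0.2801, 0.7618, 0.5841), θ = 211°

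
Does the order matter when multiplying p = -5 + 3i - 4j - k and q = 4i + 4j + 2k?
Yes: pq = 6 - 24i - 30j + 18k ≠ 6 - 16i - 10j - 38k = qp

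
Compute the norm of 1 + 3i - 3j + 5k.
√44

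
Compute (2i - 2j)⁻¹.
-0.25i + 0.25j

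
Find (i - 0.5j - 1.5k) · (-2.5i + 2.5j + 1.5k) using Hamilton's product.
6 + 3i + 2.25j + 1.25k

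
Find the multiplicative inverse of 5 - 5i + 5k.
0.0667 + 0.0667i - 0.0667k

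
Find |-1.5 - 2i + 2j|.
3.202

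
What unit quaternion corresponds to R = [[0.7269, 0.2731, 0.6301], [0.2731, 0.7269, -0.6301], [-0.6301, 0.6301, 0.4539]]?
0.8526 + 0.3695i + 0.3695j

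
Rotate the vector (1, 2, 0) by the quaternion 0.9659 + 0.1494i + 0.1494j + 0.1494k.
(0.423, 2.155, 0.423)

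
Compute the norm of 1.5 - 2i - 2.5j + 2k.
4.062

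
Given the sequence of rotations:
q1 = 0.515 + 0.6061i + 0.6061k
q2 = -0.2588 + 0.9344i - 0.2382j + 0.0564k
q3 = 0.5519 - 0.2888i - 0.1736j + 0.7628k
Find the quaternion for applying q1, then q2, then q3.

q2 · q1 = -0.7338 + 0.18i - 0.6548j + 0.0166k
q3 · q2 · q1 = -0.4793 + 0.8079i - 0.0919j - 0.3302k
-0.4793 + 0.8079i - 0.0919j - 0.3302k


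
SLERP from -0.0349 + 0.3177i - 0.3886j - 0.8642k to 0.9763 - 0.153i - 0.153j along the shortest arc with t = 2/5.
-0.5946 + 0.3433i - 0.2225j - 0.6922k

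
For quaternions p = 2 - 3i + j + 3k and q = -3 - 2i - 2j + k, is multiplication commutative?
No: pq = -13 + 12i - 10j + k ≠ -13 - 2i - 4j - 15k = qp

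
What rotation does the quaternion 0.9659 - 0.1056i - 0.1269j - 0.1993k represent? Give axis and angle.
axis = (-0.408, -0.4903, -0.7701), θ = π/6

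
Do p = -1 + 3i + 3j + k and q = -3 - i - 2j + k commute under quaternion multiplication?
No: pq = 11 - 3i - 11j - 7k ≠ 11 - 13i - 3j - k = qp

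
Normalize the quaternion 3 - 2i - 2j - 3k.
0.5883 - 0.3922i - 0.3922j - 0.5883k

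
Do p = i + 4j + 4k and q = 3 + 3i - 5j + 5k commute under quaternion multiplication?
No: pq = -3 + 43i + 19j - 5k ≠ -3 - 37i + 5j + 29k = qp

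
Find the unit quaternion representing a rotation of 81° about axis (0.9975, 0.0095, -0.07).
0.7604 + 0.6478i + 0.0062j - 0.0455k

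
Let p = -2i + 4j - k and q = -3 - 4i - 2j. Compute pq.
4i - 8j + 23k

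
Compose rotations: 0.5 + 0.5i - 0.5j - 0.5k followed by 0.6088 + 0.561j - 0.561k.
0.3044 - 0.2566i - 0.3044j - 0.8654k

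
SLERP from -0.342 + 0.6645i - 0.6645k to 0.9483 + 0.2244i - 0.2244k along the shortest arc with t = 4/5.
-0.9999 - 0.0099i + 0.0099k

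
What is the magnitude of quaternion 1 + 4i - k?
√18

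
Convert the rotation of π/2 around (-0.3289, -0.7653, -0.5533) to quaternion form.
0.7071 - 0.2326i - 0.5411j - 0.3912k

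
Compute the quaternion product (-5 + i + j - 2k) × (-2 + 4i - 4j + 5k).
20 - 25i + 5j - 29k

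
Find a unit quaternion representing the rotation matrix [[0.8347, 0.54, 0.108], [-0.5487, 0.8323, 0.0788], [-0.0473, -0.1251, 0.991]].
0.9563 - 0.0533i + 0.0406j - 0.2846k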